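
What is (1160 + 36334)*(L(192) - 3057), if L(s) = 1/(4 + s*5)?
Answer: -55246415409/482 ≈ -1.1462e+8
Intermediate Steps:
L(s) = 1/(4 + 5*s)
(1160 + 36334)*(L(192) - 3057) = (1160 + 36334)*(1/(4 + 5*192) - 3057) = 37494*(1/(4 + 960) - 3057) = 37494*(1/964 - 3057) = 37494*(-2946947/964) = -55246415409/482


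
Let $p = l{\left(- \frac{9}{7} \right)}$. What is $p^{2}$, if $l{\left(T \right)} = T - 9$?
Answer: $\frac{5184}{49} \approx 105.8$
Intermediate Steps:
$l{\left(T \right)} = -9 + T$
$p = - \frac{72}{7}$ ($p = -9 - \frac{9}{7} = - \frac{72}{7} \approx -10.286$)
$p^{2} = \left(- \frac{72}{7}\right)^{2} = \frac{5184}{49}$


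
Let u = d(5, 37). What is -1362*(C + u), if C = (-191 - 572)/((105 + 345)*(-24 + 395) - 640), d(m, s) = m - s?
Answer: 3624747123/83155 ≈ 43590.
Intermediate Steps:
u = -32 (u = 5 - 1*37 = 5 - 37 = -32)
C = -763/166310 (C = -763/(450*371 - 640) = -763/(166950 - 640) = -763/166310 ≈ -0.0045878)
-1362*(C + u) = -1362*(-763/166310 - 32) = -1362*(-5322683/166310) = 3624747123/83155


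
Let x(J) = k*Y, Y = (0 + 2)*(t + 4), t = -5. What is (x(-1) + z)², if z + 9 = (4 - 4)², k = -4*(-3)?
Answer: 1089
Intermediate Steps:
Y = -2 (Y = (0 + 2)*(-5 + 4) = 2*(-1) = -2)
k = 12
x(J) = -24 (x(J) = 12*(-2) = -24)
z = -9 (z = -9 + (4 - 4)² = -9 + 0² = -9 + 0 = -9)
(x(-1) + z)² = (-24 - 9)² = (-33)² = 1089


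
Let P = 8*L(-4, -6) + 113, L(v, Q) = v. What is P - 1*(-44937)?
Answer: 45018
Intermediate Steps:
P = 81 (P = 8*(-4) + 113 = -32 + 113 = 81)
P - 1*(-44937) = 81 - 1*(-44937) = 81 + 44937 = 45018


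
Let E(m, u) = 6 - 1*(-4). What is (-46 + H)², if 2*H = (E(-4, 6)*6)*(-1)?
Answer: 5776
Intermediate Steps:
E(m, u) = 10 (E(m, u) = 6 + 4 = 10)
H = -30 (H = ((10*6)*(-1))/2 = (60*(-1))/2 = (½)*(-60) = -30)
(-46 + H)² = (-46 - 30)² = (-76)² = 5776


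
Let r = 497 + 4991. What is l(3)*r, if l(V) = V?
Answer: 16464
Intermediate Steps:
r = 5488
l(3)*r = 3*5488 = 16464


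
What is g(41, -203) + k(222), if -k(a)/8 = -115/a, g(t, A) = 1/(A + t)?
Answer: 24803/5994 ≈ 4.1380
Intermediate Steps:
k(a) = 920/a (k(a) = -(-920)/a = 920/a)
g(41, -203) + k(222) = 1/(-203 + 41) + 920/222 = 1/(-162) + 920*(1/222) = -1/162 + 460/111 = 24803/5994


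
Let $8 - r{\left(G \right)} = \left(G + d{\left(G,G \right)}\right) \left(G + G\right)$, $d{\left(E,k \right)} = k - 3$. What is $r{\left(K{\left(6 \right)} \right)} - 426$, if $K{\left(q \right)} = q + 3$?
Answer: $-688$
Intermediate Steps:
$d{\left(E,k \right)} = -3 + k$
$K{\left(q \right)} = 3 + q$
$r{\left(G \right)} = 8 - 2 G \left(-3 + 2 G\right)$ ($r{\left(G \right)} = 8 - \left(G + \left(-3 + G\right)\right) \left(G + G\right) = 8 - \left(-3 + 2 G\right) 2 G = 8 - 2 G \left(-3 + 2 G\right)$)
$r{\left(K{\left(6 \right)} \right)} - 426 = \left(8 - 4 \left(3 + 6\right)^{2} + 6 \left(3 + 6\right)\right) - 426 = \left(8 - 4 \cdot 9^{2} + 6 \cdot 9\right) - 426 = \left(8 - 324 + 54\right) - 426 = -262 - 426 = -688$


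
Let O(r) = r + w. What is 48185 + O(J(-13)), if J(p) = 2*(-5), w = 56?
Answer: 48231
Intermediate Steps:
J(p) = -10
O(r) = 56 + r (O(r) = r + 56 = 56 + r)
48185 + O(J(-13)) = 48185 + (56 - 10) = 48185 + 46 = 48231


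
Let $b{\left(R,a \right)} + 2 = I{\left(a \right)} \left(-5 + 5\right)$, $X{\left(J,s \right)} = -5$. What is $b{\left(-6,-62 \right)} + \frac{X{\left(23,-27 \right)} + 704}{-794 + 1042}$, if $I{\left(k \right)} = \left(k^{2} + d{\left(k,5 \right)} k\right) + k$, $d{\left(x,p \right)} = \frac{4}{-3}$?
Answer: $\frac{203}{248} \approx 0.81855$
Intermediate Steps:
$d{\left(x,p \right)} = - \frac{4}{3}$ ($d{\left(x,p \right)} = 4 \left(- \frac{1}{3}\right) = - \frac{4}{3}$)
$I{\left(k \right)} = k^{2} - \frac{k}{3}$ ($I{\left(k \right)} = \left(k^{2} - \frac{4 k}{3}\right) + k = k^{2} - \frac{k}{3}$)
$b{\left(R,a \right)} = -2$ ($b{\left(R,a \right)} = -2 + a \left(- \frac{1}{3} + a\right) \left(-5 + 5\right) = -2 + a \left(- \frac{1}{3} + a\right) 0 = -2 + 0 = -2$)
$b{\left(-6,-62 \right)} + \frac{X{\left(23,-27 \right)} + 704}{-794 + 1042} = -2 + \frac{-5 + 704}{-794 + 1042} = -2 + \frac{699}{248} = \frac{203}{248}$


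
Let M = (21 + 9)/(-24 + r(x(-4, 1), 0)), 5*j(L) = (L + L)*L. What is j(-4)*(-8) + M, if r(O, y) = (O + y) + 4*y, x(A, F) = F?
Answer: -6038/115 ≈ -52.504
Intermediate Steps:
j(L) = 2*L²/5 (j(L) = ((L + L)*L)/5 = ((2*L)*L)/5 = (2*L²)/5 = 2*L²/5)
r(O, y) = O + 5*y
M = -30/23 (M = (21 + 9)/(-24 + (1 + 5*0)) = 30/(-24 + (1 + 0)) = 30/(-24 + 1) = 30/(-23) = 30*(-1/23) = -30/23 ≈ -1.3043)
j(-4)*(-8) + M = ((⅖)*(-4)²)*(-8) - 30/23 = ((⅖)*16)*(-8) - 30/23 = (32/5)*(-8) - 30/23 = -256/5 - 30/23 = -6038/115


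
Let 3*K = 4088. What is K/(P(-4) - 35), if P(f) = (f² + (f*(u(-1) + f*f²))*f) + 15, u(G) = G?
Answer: -1022/783 ≈ -1.3052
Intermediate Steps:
K = 4088/3 (K = (⅓)*4088 = 4088/3 ≈ 1362.7)
P(f) = 15 + f² + f²*(-1 + f³) (P(f) = (f² + (f*(-1 + f*f²))*f) + 15 = (f² + (f*(-1 + f³))*f) + 15 = (f² + f²*(-1 + f³)) + 15 = 15 + f² + f²*(-1 + f³))
K/(P(-4) - 35) = 4088/(3*((15 + (-4)⁵) - 35)) = 4088/(3*((15 - 1024) - 35)) = 4088/(3*(-1009 - 35)) = (4088/3)/(-1044) = (4088/3)*(-1/1044) = -1022/783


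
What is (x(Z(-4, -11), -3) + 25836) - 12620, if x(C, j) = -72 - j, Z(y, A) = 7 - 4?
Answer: 13147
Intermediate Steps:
Z(y, A) = 3
(x(Z(-4, -11), -3) + 25836) - 12620 = ((-72 - 1*(-3)) + 25836) - 12620 = ((-72 + 3) + 25836) - 12620 = (-69 + 25836) - 12620 = 25767 - 12620 = 13147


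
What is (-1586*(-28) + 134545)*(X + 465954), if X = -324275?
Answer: 25353882087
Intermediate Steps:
(-1586*(-28) + 134545)*(X + 465954) = (-1586*(-28) + 134545)*(-324275 + 465954) = (44408 + 134545)*141679 = 178953*141679 = 25353882087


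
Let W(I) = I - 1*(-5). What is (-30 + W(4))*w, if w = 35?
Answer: -735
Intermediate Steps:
W(I) = 5 + I (W(I) = I + 5 = 5 + I)
(-30 + W(4))*w = (-30 + (5 + 4))*35 = (-30 + 9)*35 = -21*35 = -735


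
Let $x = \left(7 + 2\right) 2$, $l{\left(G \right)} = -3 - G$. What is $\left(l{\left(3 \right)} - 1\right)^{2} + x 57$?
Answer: $1075$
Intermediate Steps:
$x = 18$ ($x = 9 \cdot 2 = 18$)
$\left(l{\left(3 \right)} - 1\right)^{2} + x 57 = \left(\left(-3 - 3\right) - 1\right)^{2} + 18 \cdot 57 = \left(\left(-3 - 3\right) - 1\right)^{2} + 1026 = \left(-6 - 1\right)^{2} + 1026 = \left(-7\right)^{2} + 1026 = 49 + 1026 = 1075$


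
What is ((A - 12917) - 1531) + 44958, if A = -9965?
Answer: 20545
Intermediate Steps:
((A - 12917) - 1531) + 44958 = ((-9965 - 12917) - 1531) + 44958 = (-22882 - 1531) + 44958 = -24413 + 44958 = 20545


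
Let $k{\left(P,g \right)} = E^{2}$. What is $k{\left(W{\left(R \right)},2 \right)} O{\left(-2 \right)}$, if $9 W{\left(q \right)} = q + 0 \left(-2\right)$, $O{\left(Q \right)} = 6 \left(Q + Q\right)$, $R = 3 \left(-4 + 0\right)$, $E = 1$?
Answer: $-24$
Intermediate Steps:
$R = -12$ ($R = 3 \left(-4\right) = -12$)
$O{\left(Q \right)} = 12 Q$ ($O{\left(Q \right)} = 6 \cdot 2 Q = 12 Q$)
$W{\left(q \right)} = \frac{q}{9}$ ($W{\left(q \right)} = \frac{q + 0 \left(-2\right)}{9} = \frac{q + 0}{9} = \frac{q}{9}$)
$k{\left(P,g \right)} = 1$ ($k{\left(P,g \right)} = 1^{2} = 1$)
$k{\left(W{\left(R \right)},2 \right)} O{\left(-2 \right)} = 1 \cdot 12 \left(-2\right) = 1 \left(-24\right) = -24$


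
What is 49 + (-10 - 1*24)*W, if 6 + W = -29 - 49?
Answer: 2905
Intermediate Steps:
W = -84 (W = -6 + (-29 - 49) = -6 - 78 = -84)
49 + (-10 - 1*24)*W = 49 + (-10 - 1*24)*(-84) = 49 + (-10 - 24)*(-84) = 49 - 34*(-84) = 49 + 2856 = 2905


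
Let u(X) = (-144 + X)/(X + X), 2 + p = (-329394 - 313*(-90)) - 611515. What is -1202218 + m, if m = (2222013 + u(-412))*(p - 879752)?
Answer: -820486702985689/206 ≈ -3.9829e+12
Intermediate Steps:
p = -912741 (p = -2 + ((-329394 - 313*(-90)) - 611515) = -2 + ((-329394 + 28170) - 611515) = -2 + (-301224 - 611515) = -2 - 912739 = -912741)
u(X) = (-144 + X)/(2*X) (u(X) = (-144 + X)/((2*X)) = (-144 + X)*(1/(2*X)) = (-144 + X)/(2*X))
m = -820486455328781/206 (m = (2222013 + (1/2)*(-144 - 412)/(-412))*(-912741 - 879752) = (2222013 + (1/2)*(-1/412)*(-556))*(-1792493) = (2222013 + 139/206)*(-1792493) = (457734817/206)*(-1792493) = -820486455328781/206 ≈ -3.9829e+12)
-1202218 + m = -1202218 - 820486455328781/206 = -820486702985689/206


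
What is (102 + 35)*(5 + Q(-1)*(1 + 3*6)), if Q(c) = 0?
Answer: 685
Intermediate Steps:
(102 + 35)*(5 + Q(-1)*(1 + 3*6)) = (102 + 35)*(5 + 0*(1 + 3*6)) = 137*(5 + 0*(1 + 18)) = 137*(5 + 0*19) = 137*(5 + 0) = 137*5 = 685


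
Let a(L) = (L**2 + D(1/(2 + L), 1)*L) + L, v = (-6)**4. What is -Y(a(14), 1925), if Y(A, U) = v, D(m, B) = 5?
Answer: -1296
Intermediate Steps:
v = 1296
a(L) = L**2 + 6*L (a(L) = (L**2 + 5*L) + L = L**2 + 6*L)
Y(A, U) = 1296
-Y(a(14), 1925) = -1*1296 = -1296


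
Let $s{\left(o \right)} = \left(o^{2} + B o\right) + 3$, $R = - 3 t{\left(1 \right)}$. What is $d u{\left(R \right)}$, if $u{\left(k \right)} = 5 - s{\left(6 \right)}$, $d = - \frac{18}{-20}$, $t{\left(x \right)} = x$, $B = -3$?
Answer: $- \frac{72}{5} \approx -14.4$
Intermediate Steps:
$R = -3$ ($R = \left(-3\right) 1 = -3$)
$s{\left(o \right)} = 3 + o^{2} - 3 o$ ($s{\left(o \right)} = \left(o^{2} - 3 o\right) + 3 = 3 + o^{2} - 3 o$)
$d = \frac{9}{10}$ ($d = \left(-18\right) \left(- \frac{1}{20}\right) = \frac{9}{10} \approx 0.9$)
$u{\left(k \right)} = -16$ ($u{\left(k \right)} = 5 - \left(3 + 6^{2} - 18\right) = 5 - \left(3 + 36 - 18\right) = 5 - 21 = -16$)
$d u{\left(R \right)} = \frac{9}{10} \left(-16\right) = - \frac{72}{5}$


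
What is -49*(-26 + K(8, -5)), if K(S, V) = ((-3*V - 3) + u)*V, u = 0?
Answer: 4214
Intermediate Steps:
K(S, V) = V*(-3 - 3*V) (K(S, V) = ((-3*V - 3) + 0)*V = ((-3 - 3*V) + 0)*V = (-3 - 3*V)*V = V*(-3 - 3*V))
-49*(-26 + K(8, -5)) = -49*(-26 - 3*(-5)*(1 - 5)) = -49*(-26 - 3*(-5)*(-4)) = -49*(-26 - 60) = -49*(-86) = 4214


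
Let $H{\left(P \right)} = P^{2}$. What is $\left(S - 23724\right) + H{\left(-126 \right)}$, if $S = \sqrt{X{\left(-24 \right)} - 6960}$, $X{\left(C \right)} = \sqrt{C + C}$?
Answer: $-7848 + 2 \sqrt{-1740 + i \sqrt{3}} \approx -7848.0 + 83.427 i$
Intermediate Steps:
$X{\left(C \right)} = \sqrt{2} \sqrt{C}$ ($X{\left(C \right)} = \sqrt{2 C} = \sqrt{2} \sqrt{C}$)
$S = \sqrt{-6960 + 4 i \sqrt{3}}$ ($S = \sqrt{\sqrt{2} \sqrt{-24} - 6960} = \sqrt{\sqrt{2} \cdot 2 i \sqrt{6} - 6960} = \sqrt{4 i \sqrt{3} - 6960} = \sqrt{-6960 + 4 i \sqrt{3}} \approx 0.0415 + 83.427 i$)
$\left(S - 23724\right) + H{\left(-126 \right)} = \left(2 \sqrt{-1740 + i \sqrt{3}} - 23724\right) + \left(-126\right)^{2} = \left(-23724 + 2 \sqrt{-1740 + i \sqrt{3}}\right) + 15876 = -7848 + 2 \sqrt{-1740 + i \sqrt{3}}$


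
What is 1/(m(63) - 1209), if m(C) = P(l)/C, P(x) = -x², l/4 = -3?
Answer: -7/8479 ≈ -0.00082557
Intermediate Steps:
l = -12 (l = 4*(-3) = -12)
m(C) = -144/C (m(C) = (-1*(-12)²)/C = (-1*144)/C = -144/C)
1/(m(63) - 1209) = 1/(-144/63 - 1209) = 1/(-144*1/63 - 1209) = 1/(-16/7 - 1209) = 1/(-8479/7) = -7/8479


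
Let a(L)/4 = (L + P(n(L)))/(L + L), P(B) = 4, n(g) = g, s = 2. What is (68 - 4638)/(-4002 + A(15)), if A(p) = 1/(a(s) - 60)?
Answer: 246780/216109 ≈ 1.1419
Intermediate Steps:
a(L) = 2*(4 + L)/L (a(L) = 4*((L + 4)/(L + L)) = 4*((4 + L)/((2*L))) = 4*((4 + L)*(1/(2*L))) = 4*((4 + L)/(2*L)) = 2*(4 + L)/L)
A(p) = -1/54 (A(p) = 1/((2 + 8/2) - 60) = 1/((2 + 8*(½)) - 60) = 1/((2 + 4) - 60) = 1/(6 - 60) = 1/(-54) = -1/54)
(68 - 4638)/(-4002 + A(15)) = (68 - 4638)/(-4002 - 1/54) = -4570/(-216109/54) = -4570*(-54/216109) = 246780/216109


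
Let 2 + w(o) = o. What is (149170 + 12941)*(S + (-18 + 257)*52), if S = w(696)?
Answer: 2127220542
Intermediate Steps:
w(o) = -2 + o
S = 694 (S = -2 + 696 = 694)
(149170 + 12941)*(S + (-18 + 257)*52) = (149170 + 12941)*(694 + (-18 + 257)*52) = 162111*(694 + 239*52) = 162111*(694 + 12428) = 162111*13122 = 2127220542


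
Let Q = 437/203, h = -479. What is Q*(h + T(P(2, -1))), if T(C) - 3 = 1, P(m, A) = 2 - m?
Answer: -207575/203 ≈ -1022.5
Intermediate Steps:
T(C) = 4 (T(C) = 3 + 1 = 4)
Q = 437/203 (Q = 437*(1/203) = 437/203 ≈ 2.1527)
Q*(h + T(P(2, -1))) = 437*(-479 + 4)/203 = (437/203)*(-475) = -207575/203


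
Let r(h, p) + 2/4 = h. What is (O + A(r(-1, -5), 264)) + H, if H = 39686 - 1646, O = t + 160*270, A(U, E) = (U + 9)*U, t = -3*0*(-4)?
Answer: 324915/4 ≈ 81229.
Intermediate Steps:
r(h, p) = -½ + h
t = 0 (t = 0*(-4) = 0)
A(U, E) = U*(9 + U) (A(U, E) = (9 + U)*U = U*(9 + U))
O = 43200 (O = 0 + 160*270 = 0 + 43200 = 43200)
H = 38040
(O + A(r(-1, -5), 264)) + H = (43200 + (-½ - 1)*(9 + (-½ - 1))) + 38040 = (43200 - 3*(9 - 3/2)/2) + 38040 = (43200 - 3/2*15/2) + 38040 = (43200 - 45/4) + 38040 = 172755/4 + 38040 = 324915/4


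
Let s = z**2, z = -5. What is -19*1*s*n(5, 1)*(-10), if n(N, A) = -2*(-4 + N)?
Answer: -9500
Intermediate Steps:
n(N, A) = 8 - 2*N
s = 25 (s = (-5)**2 = 25)
-19*1*s*n(5, 1)*(-10) = -19*1*25*(8 - 2*5)*(-10) = -475*(8 - 10)*(-10) = -475*(-2)*(-10) = -19*(-50)*(-10) = 950*(-10) = -9500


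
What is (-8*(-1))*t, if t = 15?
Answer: 120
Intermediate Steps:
(-8*(-1))*t = -8*(-1)*15 = 8*15 = 120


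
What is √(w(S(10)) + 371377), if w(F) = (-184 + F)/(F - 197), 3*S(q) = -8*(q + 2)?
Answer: √19475430721/229 ≈ 609.41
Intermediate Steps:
S(q) = -16/3 - 8*q/3 (S(q) = (-8*(q + 2))/3 = (-8*(2 + q))/3 = (-16 - 8*q)/3 = -16/3 - 8*q/3)
w(F) = (-184 + F)/(-197 + F)
√(w(S(10)) + 371377) = √((-184 + (-16/3 - 8/3*10))/(-197 + (-16/3 - 8/3*10)) + 371377) = √((-184 + (-16/3 - 80/3))/(-197 + (-16/3 - 80/3)) + 371377) = √((-184 - 32)/(-197 - 32) + 371377) = √(-216/(-229) + 371377) = √(-1/229*(-216) + 371377) = √(216/229 + 371377) = √(85045549/229) = √19475430721/229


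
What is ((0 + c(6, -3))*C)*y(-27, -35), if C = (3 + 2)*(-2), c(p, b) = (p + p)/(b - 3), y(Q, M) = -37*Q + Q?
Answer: 19440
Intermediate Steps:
y(Q, M) = -36*Q
c(p, b) = 2*p/(-3 + b) (c(p, b) = (2*p)/(-3 + b) = 2*p/(-3 + b))
C = -10 (C = 5*(-2) = -10)
((0 + c(6, -3))*C)*y(-27, -35) = ((0 + 2*6/(-3 - 3))*(-10))*(-36*(-27)) = ((0 + 2*6/(-6))*(-10))*972 = ((0 + 2*6*(-⅙))*(-10))*972 = ((0 - 2)*(-10))*972 = -2*(-10)*972 = 20*972 = 19440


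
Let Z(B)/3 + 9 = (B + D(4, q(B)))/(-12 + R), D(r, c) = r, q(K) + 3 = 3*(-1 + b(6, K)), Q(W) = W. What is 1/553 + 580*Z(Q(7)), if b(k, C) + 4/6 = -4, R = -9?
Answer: -9163999/553 ≈ -16571.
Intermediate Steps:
b(k, C) = -14/3 (b(k, C) = -⅔ - 4 = -14/3)
q(K) = -20 (q(K) = -3 + 3*(-1 - 14/3) = -3 + 3*(-17/3) = -3 - 17 = -20)
Z(B) = -193/7 - B/7 (Z(B) = -27 + 3*((B + 4)/(-12 - 9)) = -27 + 3*((4 + B)/(-21)) = -27 + 3*((4 + B)*(-1/21)) = -27 + 3*(-4/21 - B/21) = -27 + (-4/7 - B/7) = -193/7 - B/7)
1/553 + 580*Z(Q(7)) = 1/553 + 580*(-193/7 - ⅐*7) = 1/553 + 580*(-193/7 - 1) = 1/553 + 580*(-200/7) = 1/553 - 116000/7 = -9163999/553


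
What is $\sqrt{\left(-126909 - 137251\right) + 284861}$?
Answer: $\sqrt{20701} \approx 143.88$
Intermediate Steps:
$\sqrt{\left(-126909 - 137251\right) + 284861} = \sqrt{-264160 + 284861} = \sqrt{20701}$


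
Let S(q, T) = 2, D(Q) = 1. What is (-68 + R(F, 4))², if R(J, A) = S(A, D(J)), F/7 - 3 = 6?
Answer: 4356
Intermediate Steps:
F = 63 (F = 21 + 7*6 = 21 + 42 = 63)
R(J, A) = 2
(-68 + R(F, 4))² = (-68 + 2)² = (-66)² = 4356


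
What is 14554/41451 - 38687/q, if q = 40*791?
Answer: -1143126277/1311509640 ≈ -0.87161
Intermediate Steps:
q = 31640
14554/41451 - 38687/q = 14554/41451 - 38687/31640 = -1143126277/1311509640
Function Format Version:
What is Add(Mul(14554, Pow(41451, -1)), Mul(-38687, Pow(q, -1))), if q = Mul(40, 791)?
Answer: Rational(-1143126277, 1311509640) ≈ -0.87161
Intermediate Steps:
q = 31640
Add(Mul(14554, Pow(41451, -1)), Mul(-38687, Pow(q, -1))) = Add(Mul(14554, Pow(41451, -1)), Mul(-38687, Pow(31640, -1))) = Add(Mul(14554, Rational(1, 41451)), Mul(-38687, Rational(1, 31640))) = Add(Rational(14554, 41451), Rational(-38687, 31640)) = Rational(-1143126277, 1311509640)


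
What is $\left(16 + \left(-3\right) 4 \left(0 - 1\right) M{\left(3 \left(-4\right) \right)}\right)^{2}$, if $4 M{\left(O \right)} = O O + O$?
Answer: $169744$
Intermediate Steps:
$M{\left(O \right)} = \frac{O}{4} + \frac{O^{2}}{4}$ ($M{\left(O \right)} = \frac{O O + O}{4} = \frac{O^{2} + O}{4} = \frac{O + O^{2}}{4} = \frac{O}{4} + \frac{O^{2}}{4}$)
$\left(16 + \left(-3\right) 4 \left(0 - 1\right) M{\left(3 \left(-4\right) \right)}\right)^{2} = \left(16 + \left(-3\right) 4 \left(0 - 1\right) \frac{3 \left(-4\right) \left(1 + 3 \left(-4\right)\right)}{4}\right)^{2} = \left(16 - 12 \left(- \frac{\left(-12\right) \left(1 - 12\right)}{4}\right)\right)^{2} = \left(16 - 12 \left(- \frac{\left(-12\right) \left(-11\right)}{4}\right)\right)^{2} = \left(16 - 12 \left(\left(-1\right) 33\right)\right)^{2} = \left(16 - -396\right)^{2} = \left(16 + 396\right)^{2} = 412^{2} = 169744$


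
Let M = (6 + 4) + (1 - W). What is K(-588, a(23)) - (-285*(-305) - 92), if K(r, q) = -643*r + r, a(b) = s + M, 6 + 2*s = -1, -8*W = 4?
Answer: 290663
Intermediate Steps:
W = -1/2 (W = -1/8*4 = -1/2 ≈ -0.50000)
s = -7/2 (s = -3 + (1/2)*(-1) = -3 - 1/2 = -7/2 ≈ -3.5000)
M = 23/2 (M = (6 + 4) + (1 - 1*(-1/2)) = 10 + (1 + 1/2) = 10 + 3/2 = 23/2 ≈ 11.500)
a(b) = 8 (a(b) = -7/2 + 23/2 = 8)
K(r, q) = -642*r
K(-588, a(23)) - (-285*(-305) - 92) = -642*(-588) - (-285*(-305) - 92) = 377496 - (86925 - 92) = 377496 - 1*86833 = 377496 - 86833 = 290663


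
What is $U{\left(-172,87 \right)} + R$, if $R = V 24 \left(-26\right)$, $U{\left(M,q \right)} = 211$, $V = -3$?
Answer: $2083$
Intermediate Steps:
$R = 1872$ ($R = \left(-3\right) 24 \left(-26\right) = \left(-72\right) \left(-26\right) = 1872$)
$U{\left(-172,87 \right)} + R = 211 + 1872 = 2083$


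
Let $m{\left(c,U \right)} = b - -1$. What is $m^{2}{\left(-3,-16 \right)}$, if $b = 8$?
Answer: $81$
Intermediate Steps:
$m{\left(c,U \right)} = 9$ ($m{\left(c,U \right)} = 8 - -1 = 8 + 1 = 9$)
$m^{2}{\left(-3,-16 \right)} = 9^{2} = 81$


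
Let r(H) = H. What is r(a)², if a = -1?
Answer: 1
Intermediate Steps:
r(a)² = (-1)² = 1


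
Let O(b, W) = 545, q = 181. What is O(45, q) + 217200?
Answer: 217745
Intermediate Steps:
O(45, q) + 217200 = 545 + 217200 = 217745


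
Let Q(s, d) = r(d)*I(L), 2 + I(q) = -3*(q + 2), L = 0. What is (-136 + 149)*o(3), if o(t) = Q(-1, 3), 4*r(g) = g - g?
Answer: 0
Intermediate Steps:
r(g) = 0 (r(g) = (g - g)/4 = (¼)*0 = 0)
I(q) = -8 - 3*q (I(q) = -2 - 3*(q + 2) = -2 - 3*(2 + q) = -2 + (-6 - 3*q) = -8 - 3*q)
Q(s, d) = 0 (Q(s, d) = 0*(-8 - 3*0) = 0*(-8 + 0) = 0*(-8) = 0)
o(t) = 0
(-136 + 149)*o(3) = (-136 + 149)*0 = 13*0 = 0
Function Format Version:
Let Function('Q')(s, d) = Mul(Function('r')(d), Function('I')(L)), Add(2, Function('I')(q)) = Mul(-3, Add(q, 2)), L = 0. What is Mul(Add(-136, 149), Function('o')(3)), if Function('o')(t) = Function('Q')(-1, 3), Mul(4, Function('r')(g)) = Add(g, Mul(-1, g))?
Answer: 0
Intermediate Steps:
Function('r')(g) = 0 (Function('r')(g) = Mul(Rational(1, 4), Add(g, Mul(-1, g))) = Mul(Rational(1, 4), 0) = 0)
Function('I')(q) = Add(-8, Mul(-3, q)) (Function('I')(q) = Add(-2, Mul(-3, Add(q, 2))) = Add(-2, Mul(-3, Add(2, q))) = Add(-2, Add(-6, Mul(-3, q))) = Add(-8, Mul(-3, q)))
Function('Q')(s, d) = 0 (Function('Q')(s, d) = Mul(0, Add(-8, Mul(-3, 0))) = Mul(0, Add(-8, 0)) = Mul(0, -8) = 0)
Function('o')(t) = 0
Mul(Add(-136, 149), Function('o')(3)) = Mul(Add(-136, 149), 0) = Mul(13, 0) = 0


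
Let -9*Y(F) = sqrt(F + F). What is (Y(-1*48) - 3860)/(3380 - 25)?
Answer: -772/671 - 4*I*sqrt(6)/30195 ≈ -1.1505 - 0.00032449*I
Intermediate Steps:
Y(F) = -sqrt(2)*sqrt(F)/9 (Y(F) = -sqrt(F + F)/9 = -sqrt(2)*sqrt(F)/9)
(Y(-1*48) - 3860)/(3380 - 25) = (-sqrt(2)*sqrt(-1*48)/9 - 3860)/(3380 - 25) = (-sqrt(2)*sqrt(-48)/9 - 3860)/3355 = (-sqrt(2)*4*I*sqrt(3)/9 - 3860)*(1/3355) = (-4*I*sqrt(6)/9 - 3860)*(1/3355) = (-3860 - 4*I*sqrt(6)/9)*(1/3355) = -772/671 - 4*I*sqrt(6)/30195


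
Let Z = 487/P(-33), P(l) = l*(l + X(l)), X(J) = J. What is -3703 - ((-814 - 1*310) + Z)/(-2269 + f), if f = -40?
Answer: -18624841991/5029002 ≈ -3703.5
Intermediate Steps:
P(l) = 2*l² (P(l) = l*(l + l) = l*(2*l) = 2*l²)
Z = 487/2178 (Z = 487/((2*(-33)²)) = 487/((2*1089)) = 487/2178 ≈ 0.22360)
-3703 - ((-814 - 1*310) + Z)/(-2269 + f) = -3703 - ((-814 - 1*310) + 487/2178)/(-2269 - 40) = -3703 - ((-814 - 310) + 487/2178)/(-2309) = -3703 - (-1124 + 487/2178)*(-1)/2309 = -3703 - (-2447585)*(-1)/(2178*2309) = -3703 - 1*2447585/5029002 = -3703 - 2447585/5029002 = -18624841991/5029002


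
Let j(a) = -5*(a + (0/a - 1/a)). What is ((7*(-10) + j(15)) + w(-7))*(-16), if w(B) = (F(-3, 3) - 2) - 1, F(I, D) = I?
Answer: 7232/3 ≈ 2410.7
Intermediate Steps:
w(B) = -6 (w(B) = (-3 - 2) - 1 = -5 - 1 = -6)
j(a) = -5*a + 5/a (j(a) = -5*(a + (0 - 1/a)) = -5*(a - 1/a) = -5*a + 5/a)
((7*(-10) + j(15)) + w(-7))*(-16) = ((7*(-10) + (-5*15 + 5/15)) - 6)*(-16) = ((-70 + (-75 + 5*(1/15))) - 6)*(-16) = ((-70 + (-75 + ⅓)) - 6)*(-16) = ((-70 - 224/3) - 6)*(-16) = (-434/3 - 6)*(-16) = -452/3*(-16) = 7232/3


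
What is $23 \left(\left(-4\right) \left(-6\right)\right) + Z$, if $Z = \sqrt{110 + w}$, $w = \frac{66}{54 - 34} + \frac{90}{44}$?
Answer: $552 + \frac{2 \sqrt{87230}}{55} \approx 562.74$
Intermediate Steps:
$w = \frac{294}{55}$ ($w = \frac{66}{54 - 34} + 90 \cdot \frac{1}{44} = \frac{66}{20} + \frac{45}{22} = 66 \cdot \frac{1}{20} + \frac{45}{22} = \frac{33}{10} + \frac{45}{22} = \frac{294}{55} \approx 5.3455$)
$Z = \frac{2 \sqrt{87230}}{55}$ ($Z = \sqrt{110 + \frac{294}{55}} = \sqrt{\frac{6344}{55}} = \frac{2 \sqrt{87230}}{55} \approx 10.74$)
$23 \left(\left(-4\right) \left(-6\right)\right) + Z = 23 \left(\left(-4\right) \left(-6\right)\right) + \frac{2 \sqrt{87230}}{55} = 23 \cdot 24 + \frac{2 \sqrt{87230}}{55} = 552 + \frac{2 \sqrt{87230}}{55}$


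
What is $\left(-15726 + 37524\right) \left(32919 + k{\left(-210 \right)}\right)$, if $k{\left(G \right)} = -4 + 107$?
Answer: $719813556$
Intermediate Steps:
$k{\left(G \right)} = 103$
$\left(-15726 + 37524\right) \left(32919 + k{\left(-210 \right)}\right) = \left(-15726 + 37524\right) \left(32919 + 103\right) = 21798 \cdot 33022 = 719813556$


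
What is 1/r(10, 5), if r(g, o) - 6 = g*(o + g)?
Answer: 1/156 ≈ 0.0064103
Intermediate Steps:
r(g, o) = 6 + g*(g + o) (r(g, o) = 6 + g*(o + g) = 6 + g*(g + o))
1/r(10, 5) = 1/(6 + 10**2 + 10*5) = 1/(6 + 100 + 50) = 1/156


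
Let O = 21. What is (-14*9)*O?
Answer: -2646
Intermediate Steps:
(-14*9)*O = -14*9*21 = -126*21 = -2646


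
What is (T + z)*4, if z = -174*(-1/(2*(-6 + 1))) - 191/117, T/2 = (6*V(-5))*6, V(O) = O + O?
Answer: -1729336/585 ≈ -2956.1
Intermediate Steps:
V(O) = 2*O
T = -720 (T = 2*((6*(2*(-5)))*6) = 2*((6*(-10))*6) = 2*(-60*6) = 2*(-360) = -720)
z = -11134/585 (z = -174/((-2*(-5))) - 191*1/117 = -174/10 - 191/117 = -174*⅒ - 191/117 = -87/5 - 191/117 = -11134/585 ≈ -19.032)
(T + z)*4 = (-720 - 11134/585)*4 = -432334/585*4 = -1729336/585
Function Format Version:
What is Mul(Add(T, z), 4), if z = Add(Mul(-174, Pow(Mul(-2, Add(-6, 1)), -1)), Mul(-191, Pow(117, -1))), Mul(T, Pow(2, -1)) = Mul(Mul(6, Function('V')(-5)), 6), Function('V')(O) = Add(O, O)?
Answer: Rational(-1729336, 585) ≈ -2956.1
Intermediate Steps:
Function('V')(O) = Mul(2, O)
T = -720 (T = Mul(2, Mul(Mul(6, Mul(2, -5)), 6)) = Mul(2, Mul(Mul(6, -10), 6)) = Mul(2, Mul(-60, 6)) = Mul(2, -360) = -720)
z = Rational(-11134, 585) (z = Add(Mul(-174, Pow(Mul(-2, -5), -1)), Mul(-191, Rational(1, 117))) = Add(Mul(-174, Pow(10, -1)), Rational(-191, 117)) = Add(Mul(-174, Rational(1, 10)), Rational(-191, 117)) = Add(Rational(-87, 5), Rational(-191, 117)) = Rational(-11134, 585) ≈ -19.032)
Mul(Add(T, z), 4) = Mul(Add(-720, Rational(-11134, 585)), 4) = Mul(Rational(-432334, 585), 4) = Rational(-1729336, 585)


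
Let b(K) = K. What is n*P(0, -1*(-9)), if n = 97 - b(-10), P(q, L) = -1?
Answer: -107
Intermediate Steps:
n = 107 (n = 97 - 1*(-10) = 97 + 10 = 107)
n*P(0, -1*(-9)) = 107*(-1) = -107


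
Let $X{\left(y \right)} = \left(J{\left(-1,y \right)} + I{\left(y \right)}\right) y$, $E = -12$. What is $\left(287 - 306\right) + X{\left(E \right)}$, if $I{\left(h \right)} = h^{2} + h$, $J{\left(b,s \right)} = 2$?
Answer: $-1627$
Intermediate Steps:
$I{\left(h \right)} = h + h^{2}$
$X{\left(y \right)} = y \left(2 + y \left(1 + y\right)\right)$ ($X{\left(y \right)} = \left(2 + y \left(1 + y\right)\right) y = y \left(2 + y \left(1 + y\right)\right)$)
$\left(287 - 306\right) + X{\left(E \right)} = \left(287 - 306\right) - 12 \left(2 - 12 \left(1 - 12\right)\right) = -19 - 12 \left(2 - -132\right) = -19 - 12 \left(2 + 132\right) = -19 - 1608 = -1627$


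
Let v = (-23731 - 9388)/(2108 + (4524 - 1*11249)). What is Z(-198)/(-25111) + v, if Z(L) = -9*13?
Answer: 832191398/115937487 ≈ 7.1779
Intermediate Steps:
v = 33119/4617 (v = -33119/(2108 + (4524 - 11249)) = -33119/(2108 - 6725) = -33119/(-4617) = -33119*(-1/4617) = 33119/4617 ≈ 7.1733)
Z(L) = -117
Z(-198)/(-25111) + v = -117/(-25111) + 33119/4617 = -117*(-1/25111) + 33119/4617 = 117/25111 + 33119/4617 = 832191398/115937487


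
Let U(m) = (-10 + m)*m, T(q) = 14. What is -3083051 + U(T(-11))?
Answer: -3082995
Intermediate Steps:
U(m) = m*(-10 + m)
-3083051 + U(T(-11)) = -3083051 + 14*(-10 + 14) = -3083051 + 14*4 = -3083051 + 56 = -3082995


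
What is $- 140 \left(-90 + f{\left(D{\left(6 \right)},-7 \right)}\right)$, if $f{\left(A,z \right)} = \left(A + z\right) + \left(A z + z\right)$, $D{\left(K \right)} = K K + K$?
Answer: $49840$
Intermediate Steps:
$D{\left(K \right)} = K + K^{2}$ ($D{\left(K \right)} = K^{2} + K = K + K^{2}$)
$f{\left(A,z \right)} = A + 2 z + A z$ ($f{\left(A,z \right)} = \left(A + z\right) + \left(z + A z\right) = A + 2 z + A z$)
$- 140 \left(-90 + f{\left(D{\left(6 \right)},-7 \right)}\right) = - 140 \left(-90 + \left(6 \left(1 + 6\right) + 2 \left(-7\right) + 6 \left(1 + 6\right) \left(-7\right)\right)\right) = - 140 \left(-90 + \left(6 \cdot 7 - 14 + 6 \cdot 7 \left(-7\right)\right)\right) = - 140 \left(-90 + \left(42 - 14 + 42 \left(-7\right)\right)\right) = - 140 \left(-90 - 266\right) = \left(-140\right) \left(-356\right) = 49840$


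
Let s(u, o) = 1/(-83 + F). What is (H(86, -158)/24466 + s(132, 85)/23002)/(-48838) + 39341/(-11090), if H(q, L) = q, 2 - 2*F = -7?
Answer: -21219810941693251009/5981741658054763510 ≈ -3.5474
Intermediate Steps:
F = 9/2 (F = 1 - 1/2*(-7) = 1 + 7/2 = 9/2 ≈ 4.5000)
s(u, o) = -2/157 (s(u, o) = 1/(-83 + 9/2) = 1/(-157/2) = -2/157)
(H(86, -158)/24466 + s(132, 85)/23002)/(-48838) + 39341/(-11090) = (86/24466 - 2/157/23002)/(-48838) + 39341/(-11090) = (86*(1/24466) - 2/157*1/23002)*(-1/48838) + 39341*(-1/11090) = (43/12233 - 1/1805657)*(-1/48838) - 39341/11090 = (77631018/22088602081)*(-1/48838) - 39341/11090 = -38815509/539381574215939 - 39341/11090 = -21219810941693251009/5981741658054763510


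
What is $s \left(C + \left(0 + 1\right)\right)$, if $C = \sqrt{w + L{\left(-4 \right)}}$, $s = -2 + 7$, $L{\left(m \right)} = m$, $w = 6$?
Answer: $5 + 5 \sqrt{2} \approx 12.071$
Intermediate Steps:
$s = 5$
$C = \sqrt{2}$ ($C = \sqrt{6 - 4} = \sqrt{2} \approx 1.4142$)
$s \left(C + \left(0 + 1\right)\right) = 5 \left(\sqrt{2} + \left(0 + 1\right)\right) = 5 \left(\sqrt{2} + 1\right) = 5 \left(1 + \sqrt{2}\right) = 5 + 5 \sqrt{2}$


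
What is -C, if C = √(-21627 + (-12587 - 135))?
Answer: -7*I*√701 ≈ -185.33*I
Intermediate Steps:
C = 7*I*√701 (C = √(-21627 - 12722) = √(-34349) = 7*I*√701 ≈ 185.33*I)
-C = -7*I*√701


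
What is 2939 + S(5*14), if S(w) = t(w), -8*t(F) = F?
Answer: 11721/4 ≈ 2930.3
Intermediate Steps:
t(F) = -F/8
S(w) = -w/8
2939 + S(5*14) = 2939 - 5*14/8 = 2939 - ⅛*70 = 2939 - 35/4 = 11721/4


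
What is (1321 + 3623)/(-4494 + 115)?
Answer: -4944/4379 ≈ -1.1290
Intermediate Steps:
(1321 + 3623)/(-4494 + 115) = 4944/(-4379) = 4944*(-1/4379) = -4944/4379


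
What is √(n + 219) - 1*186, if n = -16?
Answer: -186 + √203 ≈ -171.75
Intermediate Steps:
√(n + 219) - 1*186 = √(-16 + 219) - 1*186 = √203 - 186 = -186 + √203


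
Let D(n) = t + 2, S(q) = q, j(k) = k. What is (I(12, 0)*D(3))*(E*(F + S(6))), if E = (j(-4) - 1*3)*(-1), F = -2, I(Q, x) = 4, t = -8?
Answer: -672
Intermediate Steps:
D(n) = -6 (D(n) = -8 + 2 = -6)
E = 7 (E = (-4 - 1*3)*(-1) = (-4 - 3)*(-1) = -7*(-1) = 7)
(I(12, 0)*D(3))*(E*(F + S(6))) = (4*(-6))*(7*(-2 + 6)) = -168*4 = -24*28 = -672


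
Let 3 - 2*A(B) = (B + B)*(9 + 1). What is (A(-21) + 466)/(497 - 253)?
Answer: 1355/488 ≈ 2.7766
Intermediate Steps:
A(B) = 3/2 - 10*B (A(B) = 3/2 - (B + B)*(9 + 1)/2 = 3/2 - 2*B*10/2 = 3/2 - 10*B)
(A(-21) + 466)/(497 - 253) = ((3/2 - 10*(-21)) + 466)/(497 - 253) = ((3/2 + 210) + 466)/244 = (423/2 + 466)*(1/244) = (1355/2)*(1/244) = 1355/488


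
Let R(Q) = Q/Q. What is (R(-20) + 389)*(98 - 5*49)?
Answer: -57330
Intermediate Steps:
R(Q) = 1
(R(-20) + 389)*(98 - 5*49) = (1 + 389)*(98 - 5*49) = 390*(98 - 245) = 390*(-147) = -57330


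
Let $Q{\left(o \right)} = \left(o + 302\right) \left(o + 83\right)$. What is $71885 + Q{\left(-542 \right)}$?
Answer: $182045$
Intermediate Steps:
$Q{\left(o \right)} = \left(83 + o\right) \left(302 + o\right)$ ($Q{\left(o \right)} = \left(302 + o\right) \left(83 + o\right) = \left(83 + o\right) \left(302 + o\right)$)
$71885 + Q{\left(-542 \right)} = 71885 + \left(25066 + \left(-542\right)^{2} + 385 \left(-542\right)\right) = 71885 + \left(25066 + 293764 - 208670\right) = 71885 + 110160 = 182045$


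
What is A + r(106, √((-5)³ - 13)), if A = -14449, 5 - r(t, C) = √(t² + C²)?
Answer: -14444 - √11098 ≈ -14549.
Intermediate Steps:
r(t, C) = 5 - √(C² + t²) (r(t, C) = 5 - √(t² + C²) = 5 - √(C² + t²))
A + r(106, √((-5)³ - 13)) = -14449 + (5 - √((√((-5)³ - 13))² + 106²)) = -14449 + (5 - √((√(-125 - 13))² + 11236)) = -14449 + (5 - √((√(-138))² + 11236)) = -14449 + (5 - √((I*√138)² + 11236)) = -14449 + (5 - √(-138 + 11236)) = -14449 + (5 - √11098) = -14444 - √11098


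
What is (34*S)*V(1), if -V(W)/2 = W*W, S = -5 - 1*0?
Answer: 340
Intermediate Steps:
S = -5 (S = -5 + 0 = -5)
V(W) = -2*W² (V(W) = -2*W*W = -2*W²)
(34*S)*V(1) = (34*(-5))*(-2*1²) = -(-340) = -170*(-2) = 340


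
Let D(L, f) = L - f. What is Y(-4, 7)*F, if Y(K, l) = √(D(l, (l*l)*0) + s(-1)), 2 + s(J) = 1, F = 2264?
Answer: 2264*√6 ≈ 5545.6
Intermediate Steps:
s(J) = -1 (s(J) = -2 + 1 = -1)
Y(K, l) = √(-1 + l) (Y(K, l) = √((l - l*l*0) - 1) = √((l - l²*0) - 1) = √((l - 1*0) - 1) = √((l + 0) - 1) = √(l - 1) = √(-1 + l))
Y(-4, 7)*F = √(-1 + 7)*2264 = √6*2264 = 2264*√6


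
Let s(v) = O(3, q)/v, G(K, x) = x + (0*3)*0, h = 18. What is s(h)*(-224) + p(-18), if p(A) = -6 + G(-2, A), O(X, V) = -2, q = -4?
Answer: 8/9 ≈ 0.88889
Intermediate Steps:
G(K, x) = x (G(K, x) = x + 0*0 = x + 0 = x)
p(A) = -6 + A
s(v) = -2/v
s(h)*(-224) + p(-18) = -2/18*(-224) + (-6 - 18) = -2*1/18*(-224) - 24 = -⅑*(-224) - 24 = 224/9 - 24 = 8/9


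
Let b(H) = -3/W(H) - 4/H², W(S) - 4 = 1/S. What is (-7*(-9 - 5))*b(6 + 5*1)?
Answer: -136318/1815 ≈ -75.106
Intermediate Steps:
W(S) = 4 + 1/S
b(H) = -4/H² - 3/(4 + 1/H) (b(H) = -3/(4 + 1/H) - 4/H² = -4/H² - 3/(4 + 1/H))
(-7*(-9 - 5))*b(6 + 5*1) = (-7*(-9 - 5))*((-4 - 16*(6 + 5*1) - 3*(6 + 5*1)³)/((6 + 5*1)²*(1 + 4*(6 + 5*1)))) = (-7*(-14))*((-4 - 16*(6 + 5) - 3*(6 + 5)³)/((6 + 5)²*(1 + 4*(6 + 5)))) = 98*((-4 - 16*11 - 3*11³)/(11²*(1 + 4*11))) = 98*((-4 - 176 - 3*1331)/(121*(1 + 44))) = 98*((1/121)*(-4 - 176 - 3993)/45) = 98*((1/121)*(1/45)*(-4173)) = 98*(-1391/1815) = -136318/1815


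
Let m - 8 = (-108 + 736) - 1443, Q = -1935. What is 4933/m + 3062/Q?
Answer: -4005463/520515 ≈ -7.6952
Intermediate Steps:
m = -807 (m = 8 + ((-108 + 736) - 1443) = 8 + (628 - 1443) = 8 - 815 = -807)
4933/m + 3062/Q = 4933/(-807) + 3062/(-1935) = 4933*(-1/807) + 3062*(-1/1935) = -4933/807 - 3062/1935 = -4005463/520515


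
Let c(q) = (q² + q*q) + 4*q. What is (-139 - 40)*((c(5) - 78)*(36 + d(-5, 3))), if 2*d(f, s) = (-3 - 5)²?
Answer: 97376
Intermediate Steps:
d(f, s) = 32 (d(f, s) = (-3 - 5)²/2 = (½)*(-8)² = (½)*64 = 32)
c(q) = 2*q² + 4*q (c(q) = (q² + q²) + 4*q = 2*q² + 4*q)
(-139 - 40)*((c(5) - 78)*(36 + d(-5, 3))) = (-139 - 40)*((2*5*(2 + 5) - 78)*(36 + 32)) = -179*(2*5*7 - 78)*68 = -179*(70 - 78)*68 = -(-1432)*68 = -179*(-544) = 97376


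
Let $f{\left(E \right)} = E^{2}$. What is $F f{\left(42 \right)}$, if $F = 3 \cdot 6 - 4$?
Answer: $24696$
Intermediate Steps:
$F = 14$ ($F = 18 - 4 = 14$)
$F f{\left(42 \right)} = 14 \cdot 42^{2} = 14 \cdot 1764 = 24696$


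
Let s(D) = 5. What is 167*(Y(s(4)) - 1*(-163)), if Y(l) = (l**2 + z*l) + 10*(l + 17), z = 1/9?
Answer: 614059/9 ≈ 68229.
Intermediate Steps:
z = 1/9 (z = 1*(1/9) = 1/9 ≈ 0.11111)
Y(l) = 170 + l**2 + 91*l/9 (Y(l) = (l**2 + l/9) + 10*(l + 17) = (l**2 + l/9) + 10*(17 + l) = (l**2 + l/9) + (170 + 10*l) = 170 + l**2 + 91*l/9)
167*(Y(s(4)) - 1*(-163)) = 167*((170 + 5**2 + (91/9)*5) - 1*(-163)) = 167*((170 + 25 + 455/9) + 163) = 167*(2210/9 + 163) = 167*(3677/9) = 614059/9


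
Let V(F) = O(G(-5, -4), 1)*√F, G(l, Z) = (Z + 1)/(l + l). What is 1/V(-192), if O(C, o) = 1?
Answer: -I*√3/24 ≈ -0.072169*I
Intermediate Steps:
G(l, Z) = (1 + Z)/(2*l) (G(l, Z) = (1 + Z)/((2*l)) = (1 + Z)*(1/(2*l)) = (1 + Z)/(2*l))
V(F) = √F (V(F) = 1*√F = √F)
1/V(-192) = 1/(√(-192)) = 1/(8*I*√3) = -I*√3/24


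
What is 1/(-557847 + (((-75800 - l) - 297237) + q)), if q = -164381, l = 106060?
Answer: -1/1201325 ≈ -8.3241e-7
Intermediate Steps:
1/(-557847 + (((-75800 - l) - 297237) + q)) = 1/(-557847 + (((-75800 - 1*106060) - 297237) - 164381)) = 1/(-557847 + (((-75800 - 106060) - 297237) - 164381)) = 1/(-557847 + ((-181860 - 297237) - 164381)) = 1/(-557847 + (-479097 - 164381)) = 1/(-557847 - 643478) = 1/(-1201325) = -1/1201325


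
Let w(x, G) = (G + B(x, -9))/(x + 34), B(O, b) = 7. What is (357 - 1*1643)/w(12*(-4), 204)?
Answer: 18004/211 ≈ 85.327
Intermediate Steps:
w(x, G) = (7 + G)/(34 + x) (w(x, G) = (G + 7)/(x + 34) = (7 + G)/(34 + x))
(357 - 1*1643)/w(12*(-4), 204) = (357 - 1*1643)/(((7 + 204)/(34 + 12*(-4)))) = (357 - 1643)/((211/(34 - 48))) = -1286/(211/(-14)) = -1286/((-1/14*211)) = -1286/(-211/14) = -1286*(-14/211) = 18004/211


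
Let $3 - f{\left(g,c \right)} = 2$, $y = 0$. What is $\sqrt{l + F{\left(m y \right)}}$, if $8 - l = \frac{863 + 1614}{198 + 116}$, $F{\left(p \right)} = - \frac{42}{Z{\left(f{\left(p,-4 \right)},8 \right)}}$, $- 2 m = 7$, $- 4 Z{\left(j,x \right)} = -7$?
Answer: $\frac{i \sqrt{2355314}}{314} \approx 4.8876 i$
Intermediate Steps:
$f{\left(g,c \right)} = 1$ ($f{\left(g,c \right)} = 3 - 2 = 1$)
$Z{\left(j,x \right)} = \frac{7}{4}$ ($Z{\left(j,x \right)} = \left(- \frac{1}{4}\right) \left(-7\right) = \frac{7}{4}$)
$m = - \frac{7}{2}$ ($m = \left(- \frac{1}{2}\right) 7 = - \frac{7}{2} \approx -3.5$)
$F{\left(p \right)} = -24$ ($F{\left(p \right)} = - \frac{42}{\frac{7}{4}} = \left(-42\right) \frac{4}{7} = -24$)
$l = \frac{35}{314}$ ($l = 8 - \frac{863 + 1614}{198 + 116} = 8 - \frac{2477}{314} = \frac{35}{314} \approx 0.11146$)
$\sqrt{l + F{\left(m y \right)}} = \sqrt{\frac{35}{314} - 24} = \sqrt{- \frac{7501}{314}} = \frac{i \sqrt{2355314}}{314}$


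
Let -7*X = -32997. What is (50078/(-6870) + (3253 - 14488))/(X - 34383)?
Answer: 67580212/178348635 ≈ 0.37892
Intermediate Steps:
X = 32997/7 (X = -⅐*(-32997) = 32997/7 ≈ 4713.9)
(50078/(-6870) + (3253 - 14488))/(X - 34383) = (50078/(-6870) + (3253 - 14488))/(32997/7 - 34383) = (50078*(-1/6870) - 11235)/(-207684/7) = (-25039/3435 - 11235)*(-7/207684) = -38617264/3435*(-7/207684) = 67580212/178348635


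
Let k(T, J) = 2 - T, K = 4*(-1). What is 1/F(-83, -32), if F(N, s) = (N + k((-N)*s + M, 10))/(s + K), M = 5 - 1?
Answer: -12/857 ≈ -0.014002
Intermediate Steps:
M = 4
K = -4
F(N, s) = (-2 + N + N*s)/(-4 + s) (F(N, s) = (N + (2 - ((-N)*s + 4)))/(s - 4) = (N + (2 - (-N*s + 4)))/(-4 + s) = (N + (2 - (4 - N*s)))/(-4 + s) = (N + (2 + (-4 + N*s)))/(-4 + s) = (N + (-2 + N*s))/(-4 + s) = (-2 + N + N*s)/(-4 + s))
1/F(-83, -32) = 1/((-2 - 83 - 83*(-32))/(-4 - 32)) = 1/((-2 - 83 + 2656)/(-36)) = 1/(-1/36*2571) = 1/(-857/12) = -12/857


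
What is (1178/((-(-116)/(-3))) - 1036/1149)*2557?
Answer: -5345078647/66642 ≈ -80206.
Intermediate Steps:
(1178/((-(-116)/(-3))) - 1036/1149)*2557 = (1178/((-(-116)*(-1)/3)) - 1036*1/1149)*2557 = (1178/((-29*4/3)) - 1036/1149)*2557 = (1178/(-116/3) - 1036/1149)*2557 = (1178*(-3/116) - 1036/1149)*2557 = (-1767/58 - 1036/1149)*2557 = -2090371/66642*2557 = -5345078647/66642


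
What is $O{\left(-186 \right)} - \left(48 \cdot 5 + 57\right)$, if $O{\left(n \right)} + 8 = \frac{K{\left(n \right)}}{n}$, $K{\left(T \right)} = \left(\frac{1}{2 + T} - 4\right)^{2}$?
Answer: $- \frac{1921194049}{6297216} \approx -305.09$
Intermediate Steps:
$K{\left(T \right)} = \left(-4 + \frac{1}{2 + T}\right)^{2}$
$O{\left(n \right)} = -8 + \frac{\left(7 + 4 n\right)^{2}}{n \left(2 + n\right)^{2}}$ ($O{\left(n \right)} = -8 + \frac{\frac{1}{\left(2 + n\right)^{2}} \left(7 + 4 n\right)^{2}}{n} = -8 + \frac{\left(7 + 4 n\right)^{2}}{n \left(2 + n\right)^{2}}$)
$O{\left(-186 \right)} - \left(48 \cdot 5 + 57\right) = \left(-8 + \frac{\left(7 + 4 \left(-186\right)\right)^{2}}{\left(-186\right) \left(2 - 186\right)^{2}}\right) - \left(48 \cdot 5 + 57\right) = \left(-8 - \frac{\left(7 - 744\right)^{2}}{186 \cdot 33856}\right) - \left(240 + 57\right) = \left(-8 - \frac{\left(-737\right)^{2}}{6297216}\right) - 297 = \left(-8 - \frac{1}{6297216} \cdot 543169\right) - 297 = \left(-8 - \frac{543169}{6297216}\right) - 297 = - \frac{50920897}{6297216} - 297 = - \frac{1921194049}{6297216}$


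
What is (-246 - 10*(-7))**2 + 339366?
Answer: 370342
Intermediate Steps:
(-246 - 10*(-7))**2 + 339366 = (-246 + 70)**2 + 339366 = (-176)**2 + 339366 = 30976 + 339366 = 370342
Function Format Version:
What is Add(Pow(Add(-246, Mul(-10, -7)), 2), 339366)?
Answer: 370342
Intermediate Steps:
Add(Pow(Add(-246, Mul(-10, -7)), 2), 339366) = Add(Pow(Add(-246, 70), 2), 339366) = Add(Pow(-176, 2), 339366) = Add(30976, 339366) = 370342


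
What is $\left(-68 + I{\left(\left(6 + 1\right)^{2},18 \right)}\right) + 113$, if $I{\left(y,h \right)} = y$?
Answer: $94$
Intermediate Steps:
$\left(-68 + I{\left(\left(6 + 1\right)^{2},18 \right)}\right) + 113 = \left(-68 + \left(6 + 1\right)^{2}\right) + 113 = \left(-68 + 7^{2}\right) + 113 = \left(-68 + 49\right) + 113 = -19 + 113 = 94$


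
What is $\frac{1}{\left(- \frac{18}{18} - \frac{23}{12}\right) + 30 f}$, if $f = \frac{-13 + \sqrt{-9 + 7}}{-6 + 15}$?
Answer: $- \frac{1332}{62245} - \frac{96 i \sqrt{2}}{62245} \approx -0.021399 - 0.0021811 i$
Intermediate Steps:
$f = - \frac{13}{9} + \frac{i \sqrt{2}}{9}$ ($f = \frac{-13 + \sqrt{-2}}{9} = \left(-13 + i \sqrt{2}\right) \frac{1}{9} = - \frac{13}{9} + \frac{i \sqrt{2}}{9} \approx -1.4444 + 0.15713 i$)
$\frac{1}{\left(- \frac{18}{18} - \frac{23}{12}\right) + 30 f} = \frac{1}{\left(- \frac{18}{18} - \frac{23}{12}\right) + 30 \left(- \frac{13}{9} + \frac{i \sqrt{2}}{9}\right)} = \frac{1}{\left(\left(-18\right) \frac{1}{18} - \frac{23}{12}\right) - \left(\frac{130}{3} - \frac{10 i \sqrt{2}}{3}\right)} = \frac{1}{\left(-1 - \frac{23}{12}\right) - \left(\frac{130}{3} - \frac{10 i \sqrt{2}}{3}\right)} = \frac{1}{- \frac{35}{12} - \left(\frac{130}{3} - \frac{10 i \sqrt{2}}{3}\right)} = \frac{1}{- \frac{185}{4} + \frac{10 i \sqrt{2}}{3}}$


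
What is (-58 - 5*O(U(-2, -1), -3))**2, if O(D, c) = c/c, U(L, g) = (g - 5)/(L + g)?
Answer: 3969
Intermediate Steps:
U(L, g) = (-5 + g)/(L + g)
O(D, c) = 1
(-58 - 5*O(U(-2, -1), -3))**2 = (-58 - 5*1)**2 = (-58 - 5)**2 = (-63)**2 = 3969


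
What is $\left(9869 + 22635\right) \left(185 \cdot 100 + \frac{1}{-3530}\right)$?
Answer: $\frac{1061336843748}{1765} \approx 6.0132 \cdot 10^{8}$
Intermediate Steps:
$\left(9869 + 22635\right) \left(185 \cdot 100 + \frac{1}{-3530}\right) = 32504 \left(18500 - \frac{1}{3530}\right) = 32504 \cdot \frac{65304999}{3530} = \frac{1061336843748}{1765}$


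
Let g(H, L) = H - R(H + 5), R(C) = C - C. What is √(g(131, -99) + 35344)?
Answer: 5*√1419 ≈ 188.35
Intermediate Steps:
R(C) = 0
g(H, L) = H (g(H, L) = H - 1*0 = H + 0 = H)
√(g(131, -99) + 35344) = √(131 + 35344) = √35475 = 5*√1419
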